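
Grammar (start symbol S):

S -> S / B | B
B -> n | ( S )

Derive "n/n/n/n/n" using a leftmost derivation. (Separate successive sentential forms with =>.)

S => S/B   [S -> S / B]
S/B => S/B/B   [S -> S / B]
S/B/B => S/B/B/B   [S -> S / B]
S/B/B/B => S/B/B/B/B   [S -> S / B]
S/B/B/B/B => B/B/B/B/B   [S -> B]
B/B/B/B/B => n/B/B/B/B   [B -> n]
n/B/B/B/B => n/n/B/B/B   [B -> n]
n/n/B/B/B => n/n/n/B/B   [B -> n]
n/n/n/B/B => n/n/n/n/B   [B -> n]
n/n/n/n/B => n/n/n/n/n   [B -> n]

S => S/B => S/B/B => S/B/B/B => S/B/B/B/B => B/B/B/B/B => n/B/B/B/B => n/n/B/B/B => n/n/n/B/B => n/n/n/n/B => n/n/n/n/n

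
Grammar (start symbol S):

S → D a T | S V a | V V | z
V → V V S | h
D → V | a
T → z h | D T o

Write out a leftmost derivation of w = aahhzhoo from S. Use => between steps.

S => DaT => aaT => aaDTo => aaVTo => aahTo => aahDToo => aahVToo => aahhToo => aahhzhoo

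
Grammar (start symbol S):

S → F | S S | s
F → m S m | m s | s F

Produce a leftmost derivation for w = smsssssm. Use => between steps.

S => F => sF => smSm => smSSm => smsSm => smsSSm => smsSSSm => smssSSm => smsssSm => smsssSSm => smssssSm => smsssssm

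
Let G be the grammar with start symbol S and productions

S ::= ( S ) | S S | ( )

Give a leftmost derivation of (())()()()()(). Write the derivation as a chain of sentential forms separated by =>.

S => SS   [S ::= S S]
SS => (S)S   [S ::= ( S )]
(S)S => (())S   [S ::= ( )]
(())S => (())SS   [S ::= S S]
(())SS => (())SSS   [S ::= S S]
(())SSS => (())SSSS   [S ::= S S]
(())SSSS => (())SSSSS   [S ::= S S]
(())SSSSS => (())()SSSS   [S ::= ( )]
(())()SSSS => (())()()SSS   [S ::= ( )]
(())()()SSS => (())()()()SS   [S ::= ( )]
(())()()()SS => (())()()()()S   [S ::= ( )]
(())()()()()S => (())()()()()()   [S ::= ( )]

S=>SS=>(S)S=>(())S=>(())SS=>(())SSS=>(())SSSS=>(())SSSSS=>(())()SSSS=>(())()()SSS=>(())()()()SS=>(())()()()()S=>(())()()()()()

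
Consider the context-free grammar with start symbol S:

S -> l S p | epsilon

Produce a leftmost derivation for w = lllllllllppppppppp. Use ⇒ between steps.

S ⇒ lSp ⇒ llSpp ⇒ lllSppp ⇒ llllSpppp ⇒ lllllSppppp ⇒ llllllSpppppp ⇒ lllllllSppppppp ⇒ llllllllSpppppppp ⇒ lllllllllSppppppppp ⇒ lllllllllppppppppp

S ⇒ lSp   [S -> l S p]
lSp ⇒ llSpp   [S -> l S p]
llSpp ⇒ lllSppp   [S -> l S p]
lllSppp ⇒ llllSpppp   [S -> l S p]
llllSpppp ⇒ lllllSppppp   [S -> l S p]
lllllSppppp ⇒ llllllSpppppp   [S -> l S p]
llllllSpppppp ⇒ lllllllSppppppp   [S -> l S p]
lllllllSppppppp ⇒ llllllllSpppppppp   [S -> l S p]
llllllllSpppppppp ⇒ lllllllllSppppppppp   [S -> l S p]
lllllllllSppppppppp ⇒ lllllllllppppppppp   [S -> epsilon]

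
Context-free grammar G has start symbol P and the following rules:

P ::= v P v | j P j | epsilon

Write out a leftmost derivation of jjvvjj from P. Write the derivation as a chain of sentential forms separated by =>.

P => jPj   [P ::= j P j]
jPj => jjPjj   [P ::= j P j]
jjPjj => jjvPvjj   [P ::= v P v]
jjvPvjj => jjvvjj   [P ::= epsilon]

P => jPj => jjPjj => jjvPvjj => jjvvjj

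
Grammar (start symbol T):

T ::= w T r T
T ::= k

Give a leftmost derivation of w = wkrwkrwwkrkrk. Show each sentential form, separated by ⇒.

T ⇒ wTrT ⇒ wkrT ⇒ wkrwTrT ⇒ wkrwkrT ⇒ wkrwkrwTrT ⇒ wkrwkrwwTrTrT ⇒ wkrwkrwwkrTrT ⇒ wkrwkrwwkrkrT ⇒ wkrwkrwwkrkrk

T ⇒ wTrT   [T ::= w T r T]
wTrT ⇒ wkrT   [T ::= k]
wkrT ⇒ wkrwTrT   [T ::= w T r T]
wkrwTrT ⇒ wkrwkrT   [T ::= k]
wkrwkrT ⇒ wkrwkrwTrT   [T ::= w T r T]
wkrwkrwTrT ⇒ wkrwkrwwTrTrT   [T ::= w T r T]
wkrwkrwwTrTrT ⇒ wkrwkrwwkrTrT   [T ::= k]
wkrwkrwwkrTrT ⇒ wkrwkrwwkrkrT   [T ::= k]
wkrwkrwwkrkrT ⇒ wkrwkrwwkrkrk   [T ::= k]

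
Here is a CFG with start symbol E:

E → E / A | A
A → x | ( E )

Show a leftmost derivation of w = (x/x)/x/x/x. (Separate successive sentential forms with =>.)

E => E/A => E/A/A => E/A/A/A => A/A/A/A => (E)/A/A/A => (E/A)/A/A/A => (A/A)/A/A/A => (x/A)/A/A/A => (x/x)/A/A/A => (x/x)/x/A/A => (x/x)/x/x/A => (x/x)/x/x/x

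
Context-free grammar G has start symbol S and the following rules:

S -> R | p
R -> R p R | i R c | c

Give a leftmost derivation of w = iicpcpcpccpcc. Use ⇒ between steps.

S ⇒ R   [S -> R]
R ⇒ iRc   [R -> i R c]
iRc ⇒ iRpRc   [R -> R p R]
iRpRc ⇒ iiRcpRc   [R -> i R c]
iiRcpRc ⇒ iiRpRcpRc   [R -> R p R]
iiRpRcpRc ⇒ iiRpRpRcpRc   [R -> R p R]
iiRpRpRcpRc ⇒ iiRpRpRpRcpRc   [R -> R p R]
iiRpRpRpRcpRc ⇒ iicpRpRpRcpRc   [R -> c]
iicpRpRpRcpRc ⇒ iicpcpRpRcpRc   [R -> c]
iicpcpRpRcpRc ⇒ iicpcpcpRcpRc   [R -> c]
iicpcpcpRcpRc ⇒ iicpcpcpccpRc   [R -> c]
iicpcpcpccpRc ⇒ iicpcpcpccpcc   [R -> c]

S ⇒ R ⇒ iRc ⇒ iRpRc ⇒ iiRcpRc ⇒ iiRpRcpRc ⇒ iiRpRpRcpRc ⇒ iiRpRpRpRcpRc ⇒ iicpRpRpRcpRc ⇒ iicpcpRpRcpRc ⇒ iicpcpcpRcpRc ⇒ iicpcpcpccpRc ⇒ iicpcpcpccpcc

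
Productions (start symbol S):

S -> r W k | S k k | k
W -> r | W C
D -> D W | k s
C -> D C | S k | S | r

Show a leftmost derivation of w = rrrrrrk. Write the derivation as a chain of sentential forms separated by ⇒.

S ⇒ rWk ⇒ rWCk ⇒ rWCCk ⇒ rWCCCk ⇒ rWCCCCk ⇒ rrCCCCk ⇒ rrrCCCk ⇒ rrrrCCk ⇒ rrrrrCk ⇒ rrrrrrk

S ⇒ rWk   [S -> r W k]
rWk ⇒ rWCk   [W -> W C]
rWCk ⇒ rWCCk   [W -> W C]
rWCCk ⇒ rWCCCk   [W -> W C]
rWCCCk ⇒ rWCCCCk   [W -> W C]
rWCCCCk ⇒ rrCCCCk   [W -> r]
rrCCCCk ⇒ rrrCCCk   [C -> r]
rrrCCCk ⇒ rrrrCCk   [C -> r]
rrrrCCk ⇒ rrrrrCk   [C -> r]
rrrrrCk ⇒ rrrrrrk   [C -> r]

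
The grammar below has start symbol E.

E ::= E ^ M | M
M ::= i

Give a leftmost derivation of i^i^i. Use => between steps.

E => E^M   [E ::= E ^ M]
E^M => E^M^M   [E ::= E ^ M]
E^M^M => M^M^M   [E ::= M]
M^M^M => i^M^M   [M ::= i]
i^M^M => i^i^M   [M ::= i]
i^i^M => i^i^i   [M ::= i]

E => E^M => E^M^M => M^M^M => i^M^M => i^i^M => i^i^i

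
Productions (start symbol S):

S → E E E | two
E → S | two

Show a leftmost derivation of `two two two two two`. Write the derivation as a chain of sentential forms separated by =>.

S => E E E => S E E => E E E E E => two E E E E => two S E E E => two two E E E => two two two E E => two two two two E => two two two two two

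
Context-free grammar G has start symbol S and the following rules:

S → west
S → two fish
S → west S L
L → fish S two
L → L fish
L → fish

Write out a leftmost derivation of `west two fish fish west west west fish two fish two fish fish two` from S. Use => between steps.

S => west S L => west two fish L => west two fish fish S two => west two fish fish west S L two => west two fish fish west west S L L two => west two fish fish west west west L L two => west two fish fish west west west L fish L two => west two fish fish west west west fish S two fish L two => west two fish fish west west west fish two fish two fish L two => west two fish fish west west west fish two fish two fish fish two

S => west S L   [S → west S L]
west S L => west two fish L   [S → two fish]
west two fish L => west two fish fish S two   [L → fish S two]
west two fish fish S two => west two fish fish west S L two   [S → west S L]
west two fish fish west S L two => west two fish fish west west S L L two   [S → west S L]
west two fish fish west west S L L two => west two fish fish west west west L L two   [S → west]
west two fish fish west west west L L two => west two fish fish west west west L fish L two   [L → L fish]
west two fish fish west west west L fish L two => west two fish fish west west west fish S two fish L two   [L → fish S two]
west two fish fish west west west fish S two fish L two => west two fish fish west west west fish two fish two fish L two   [S → two fish]
west two fish fish west west west fish two fish two fish L two => west two fish fish west west west fish two fish two fish fish two   [L → fish]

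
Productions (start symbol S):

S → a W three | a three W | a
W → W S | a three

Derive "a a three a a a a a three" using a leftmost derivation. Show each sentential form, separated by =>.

S => a W three   [S → a W three]
a W three => a W S three   [W → W S]
a W S three => a W S S three   [W → W S]
a W S S three => a W S S S three   [W → W S]
a W S S S three => a W S S S S three   [W → W S]
a W S S S S three => a W S S S S S three   [W → W S]
a W S S S S S three => a a three S S S S S three   [W → a three]
a a three S S S S S three => a a three a S S S S three   [S → a]
a a three a S S S S three => a a three a a S S S three   [S → a]
a a three a a S S S three => a a three a a a S S three   [S → a]
a a three a a a S S three => a a three a a a a S three   [S → a]
a a three a a a a S three => a a three a a a a a three   [S → a]

S => a W three => a W S three => a W S S three => a W S S S three => a W S S S S three => a W S S S S S three => a a three S S S S S three => a a three a S S S S three => a a three a a S S S three => a a three a a a S S three => a a three a a a a S three => a a three a a a a a three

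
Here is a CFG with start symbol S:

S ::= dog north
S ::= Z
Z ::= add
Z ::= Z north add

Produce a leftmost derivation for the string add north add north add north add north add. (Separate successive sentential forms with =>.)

S => Z => Z north add => Z north add north add => Z north add north add north add => Z north add north add north add north add => add north add north add north add north add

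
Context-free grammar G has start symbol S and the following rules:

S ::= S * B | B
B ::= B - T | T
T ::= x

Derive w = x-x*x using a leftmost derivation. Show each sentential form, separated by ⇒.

S⇒S*B⇒B*B⇒B-T*B⇒T-T*B⇒x-T*B⇒x-x*B⇒x-x*T⇒x-x*x

S ⇒ S*B   [S ::= S * B]
S*B ⇒ B*B   [S ::= B]
B*B ⇒ B-T*B   [B ::= B - T]
B-T*B ⇒ T-T*B   [B ::= T]
T-T*B ⇒ x-T*B   [T ::= x]
x-T*B ⇒ x-x*B   [T ::= x]
x-x*B ⇒ x-x*T   [B ::= T]
x-x*T ⇒ x-x*x   [T ::= x]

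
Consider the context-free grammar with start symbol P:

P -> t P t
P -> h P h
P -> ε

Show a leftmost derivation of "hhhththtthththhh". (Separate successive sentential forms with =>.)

P => hPh => hhPhh => hhhPhhh => hhhtPthhh => hhhthPhthhh => hhhthtPththhh => hhhththPhththhh => hhhththtPthththhh => hhhththtthththhh

P => hPh   [P -> h P h]
hPh => hhPhh   [P -> h P h]
hhPhh => hhhPhhh   [P -> h P h]
hhhPhhh => hhhtPthhh   [P -> t P t]
hhhtPthhh => hhhthPhthhh   [P -> h P h]
hhhthPhthhh => hhhthtPththhh   [P -> t P t]
hhhthtPththhh => hhhththPhththhh   [P -> h P h]
hhhththPhththhh => hhhththtPthththhh   [P -> t P t]
hhhththtPthththhh => hhhththtthththhh   [P -> ε]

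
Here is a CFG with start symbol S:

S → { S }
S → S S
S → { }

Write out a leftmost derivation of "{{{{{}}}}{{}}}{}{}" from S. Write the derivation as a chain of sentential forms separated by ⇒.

S ⇒ SS ⇒ SSS ⇒ {S}SS ⇒ {SS}SS ⇒ {{S}S}SS ⇒ {{{S}}S}SS ⇒ {{{{S}}}S}SS ⇒ {{{{{}}}}S}SS ⇒ {{{{{}}}}{S}}SS ⇒ {{{{{}}}}{{}}}SS ⇒ {{{{{}}}}{{}}}{}S ⇒ {{{{{}}}}{{}}}{}{}

S ⇒ SS   [S → S S]
SS ⇒ SSS   [S → S S]
SSS ⇒ {S}SS   [S → { S }]
{S}SS ⇒ {SS}SS   [S → S S]
{SS}SS ⇒ {{S}S}SS   [S → { S }]
{{S}S}SS ⇒ {{{S}}S}SS   [S → { S }]
{{{S}}S}SS ⇒ {{{{S}}}S}SS   [S → { S }]
{{{{S}}}S}SS ⇒ {{{{{}}}}S}SS   [S → { }]
{{{{{}}}}S}SS ⇒ {{{{{}}}}{S}}SS   [S → { S }]
{{{{{}}}}{S}}SS ⇒ {{{{{}}}}{{}}}SS   [S → { }]
{{{{{}}}}{{}}}SS ⇒ {{{{{}}}}{{}}}{}S   [S → { }]
{{{{{}}}}{{}}}{}S ⇒ {{{{{}}}}{{}}}{}{}   [S → { }]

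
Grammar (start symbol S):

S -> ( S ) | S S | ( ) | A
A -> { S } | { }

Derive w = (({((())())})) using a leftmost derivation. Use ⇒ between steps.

S ⇒ (S)   [S -> ( S )]
(S) ⇒ ((S))   [S -> ( S )]
((S)) ⇒ ((A))   [S -> A]
((A)) ⇒ (({S}))   [A -> { S }]
(({S})) ⇒ (({(S)}))   [S -> ( S )]
(({(S)})) ⇒ (({(SS)}))   [S -> S S]
(({(SS)})) ⇒ (({((S)S)}))   [S -> ( S )]
(({((S)S)})) ⇒ (({((())S)}))   [S -> ( )]
(({((())S)})) ⇒ (({((())())}))   [S -> ( )]

S ⇒ (S) ⇒ ((S)) ⇒ ((A)) ⇒ (({S})) ⇒ (({(S)})) ⇒ (({(SS)})) ⇒ (({((S)S)})) ⇒ (({((())S)})) ⇒ (({((())())}))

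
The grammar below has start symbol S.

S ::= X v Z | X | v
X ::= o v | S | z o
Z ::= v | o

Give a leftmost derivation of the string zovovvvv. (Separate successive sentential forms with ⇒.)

S ⇒ XvZ   [S ::= X v Z]
XvZ ⇒ SvZ   [X ::= S]
SvZ ⇒ XvZvZ   [S ::= X v Z]
XvZvZ ⇒ SvZvZ   [X ::= S]
SvZvZ ⇒ XvZvZvZ   [S ::= X v Z]
XvZvZvZ ⇒ zovZvZvZ   [X ::= z o]
zovZvZvZ ⇒ zovovZvZ   [Z ::= o]
zovovZvZ ⇒ zovovvvZ   [Z ::= v]
zovovvvZ ⇒ zovovvvv   [Z ::= v]

S ⇒ XvZ ⇒ SvZ ⇒ XvZvZ ⇒ SvZvZ ⇒ XvZvZvZ ⇒ zovZvZvZ ⇒ zovovZvZ ⇒ zovovvvZ ⇒ zovovvvv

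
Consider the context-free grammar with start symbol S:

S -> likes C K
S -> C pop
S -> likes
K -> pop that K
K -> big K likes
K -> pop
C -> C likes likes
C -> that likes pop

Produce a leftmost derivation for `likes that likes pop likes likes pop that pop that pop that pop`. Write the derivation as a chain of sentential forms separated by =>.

S => likes C K => likes C likes likes K => likes that likes pop likes likes K => likes that likes pop likes likes pop that K => likes that likes pop likes likes pop that pop that K => likes that likes pop likes likes pop that pop that pop that K => likes that likes pop likes likes pop that pop that pop that pop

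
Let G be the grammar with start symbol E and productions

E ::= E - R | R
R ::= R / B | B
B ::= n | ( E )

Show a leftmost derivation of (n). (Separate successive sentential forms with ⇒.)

E⇒R⇒B⇒(E)⇒(R)⇒(B)⇒(n)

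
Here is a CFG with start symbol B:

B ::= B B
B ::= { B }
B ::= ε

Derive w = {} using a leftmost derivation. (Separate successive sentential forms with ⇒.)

B⇒BB⇒BBB⇒BBBB⇒BBBBB⇒{B}BBBB⇒{}BBBB⇒{}BBB⇒{}BB⇒{}B⇒{}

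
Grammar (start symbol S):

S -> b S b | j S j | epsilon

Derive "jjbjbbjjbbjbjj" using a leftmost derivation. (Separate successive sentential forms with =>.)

S => jSj   [S -> j S j]
jSj => jjSjj   [S -> j S j]
jjSjj => jjbSbjj   [S -> b S b]
jjbSbjj => jjbjSjbjj   [S -> j S j]
jjbjSjbjj => jjbjbSbjbjj   [S -> b S b]
jjbjbSbjbjj => jjbjbbSbbjbjj   [S -> b S b]
jjbjbbSbbjbjj => jjbjbbjSjbbjbjj   [S -> j S j]
jjbjbbjSjbbjbjj => jjbjbbjjbbjbjj   [S -> epsilon]

S => jSj => jjSjj => jjbSbjj => jjbjSjbjj => jjbjbSbjbjj => jjbjbbSbbjbjj => jjbjbbjSjbbjbjj => jjbjbbjjbbjbjj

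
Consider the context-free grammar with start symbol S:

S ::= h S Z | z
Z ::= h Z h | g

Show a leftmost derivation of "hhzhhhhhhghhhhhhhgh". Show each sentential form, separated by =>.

S => hSZ => hhSZZ => hhzZZ => hhzhZhZ => hhzhhZhhZ => hhzhhhZhhhZ => hhzhhhhZhhhhZ => hhzhhhhhZhhhhhZ => hhzhhhhhhZhhhhhhZ => hhzhhhhhhghhhhhhZ => hhzhhhhhhghhhhhhhZh => hhzhhhhhhghhhhhhhgh

S => hSZ   [S ::= h S Z]
hSZ => hhSZZ   [S ::= h S Z]
hhSZZ => hhzZZ   [S ::= z]
hhzZZ => hhzhZhZ   [Z ::= h Z h]
hhzhZhZ => hhzhhZhhZ   [Z ::= h Z h]
hhzhhZhhZ => hhzhhhZhhhZ   [Z ::= h Z h]
hhzhhhZhhhZ => hhzhhhhZhhhhZ   [Z ::= h Z h]
hhzhhhhZhhhhZ => hhzhhhhhZhhhhhZ   [Z ::= h Z h]
hhzhhhhhZhhhhhZ => hhzhhhhhhZhhhhhhZ   [Z ::= h Z h]
hhzhhhhhhZhhhhhhZ => hhzhhhhhhghhhhhhZ   [Z ::= g]
hhzhhhhhhghhhhhhZ => hhzhhhhhhghhhhhhhZh   [Z ::= h Z h]
hhzhhhhhhghhhhhhhZh => hhzhhhhhhghhhhhhhgh   [Z ::= g]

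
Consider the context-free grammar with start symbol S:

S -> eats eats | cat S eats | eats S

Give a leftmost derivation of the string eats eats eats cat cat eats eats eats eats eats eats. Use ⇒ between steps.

S ⇒ eats S ⇒ eats eats S ⇒ eats eats eats S ⇒ eats eats eats cat S eats ⇒ eats eats eats cat cat S eats eats ⇒ eats eats eats cat cat eats S eats eats ⇒ eats eats eats cat cat eats eats S eats eats ⇒ eats eats eats cat cat eats eats eats eats eats eats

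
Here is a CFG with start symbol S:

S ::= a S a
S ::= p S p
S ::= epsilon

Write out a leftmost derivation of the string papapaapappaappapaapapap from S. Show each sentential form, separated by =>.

S => pSp   [S ::= p S p]
pSp => paSap   [S ::= a S a]
paSap => papSpap   [S ::= p S p]
papSpap => papaSapap   [S ::= a S a]
papaSapap => papapSpapap   [S ::= p S p]
papapSpapap => papapaSapapap   [S ::= a S a]
papapaSapapap => papapaaSaapapap   [S ::= a S a]
papapaaSaapapap => papapaapSpaapapap   [S ::= p S p]
papapaapSpaapapap => papapaapaSapaapapap   [S ::= a S a]
papapaapaSapaapapap => papapaapapSpapaapapap   [S ::= p S p]
papapaapapSpapaapapap => papapaapappSppapaapapap   [S ::= p S p]
papapaapappSppapaapapap => papapaapappaSappapaapapap   [S ::= a S a]
papapaapappaSappapaapapap => papapaapappaappapaapapap   [S ::= epsilon]

S => pSp => paSap => papSpap => papaSapap => papapSpapap => papapaSapapap => papapaaSaapapap => papapaapSpaapapap => papapaapaSapaapapap => papapaapapSpapaapapap => papapaapappSppapaapapap => papapaapappaSappapaapapap => papapaapappaappapaapapap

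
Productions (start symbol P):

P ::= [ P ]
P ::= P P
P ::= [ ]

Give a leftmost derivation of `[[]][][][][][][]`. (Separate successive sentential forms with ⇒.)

P ⇒ PP ⇒ PPP ⇒ PPPP ⇒ PPPPP ⇒ PPPPPP ⇒ PPPPPPP ⇒ [P]PPPPPP ⇒ [[]]PPPPPP ⇒ [[]][]PPPPP ⇒ [[]][][]PPPP ⇒ [[]][][][]PPP ⇒ [[]][][][][]PP ⇒ [[]][][][][][]P ⇒ [[]][][][][][][]

P ⇒ PP   [P ::= P P]
PP ⇒ PPP   [P ::= P P]
PPP ⇒ PPPP   [P ::= P P]
PPPP ⇒ PPPPP   [P ::= P P]
PPPPP ⇒ PPPPPP   [P ::= P P]
PPPPPP ⇒ PPPPPPP   [P ::= P P]
PPPPPPP ⇒ [P]PPPPPP   [P ::= [ P ]]
[P]PPPPPP ⇒ [[]]PPPPPP   [P ::= [ ]]
[[]]PPPPPP ⇒ [[]][]PPPPP   [P ::= [ ]]
[[]][]PPPPP ⇒ [[]][][]PPPP   [P ::= [ ]]
[[]][][]PPPP ⇒ [[]][][][]PPP   [P ::= [ ]]
[[]][][][]PPP ⇒ [[]][][][][]PP   [P ::= [ ]]
[[]][][][][]PP ⇒ [[]][][][][][]P   [P ::= [ ]]
[[]][][][][][]P ⇒ [[]][][][][][][]   [P ::= [ ]]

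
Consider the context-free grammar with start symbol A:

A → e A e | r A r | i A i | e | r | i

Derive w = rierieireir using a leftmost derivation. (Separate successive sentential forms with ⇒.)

A⇒rAr⇒riAir⇒rieAeir⇒rierAreir⇒rieriAireir⇒rierieireir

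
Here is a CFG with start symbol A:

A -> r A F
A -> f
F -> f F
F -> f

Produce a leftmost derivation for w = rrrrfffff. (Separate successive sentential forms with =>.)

A => rAF => rrAFF => rrrAFFF => rrrrAFFFF => rrrrfFFFF => rrrrffFFF => rrrrfffFF => rrrrffffF => rrrrfffff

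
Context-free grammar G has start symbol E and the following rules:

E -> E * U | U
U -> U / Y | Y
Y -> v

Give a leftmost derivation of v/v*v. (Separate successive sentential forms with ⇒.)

E ⇒ E*U ⇒ U*U ⇒ U/Y*U ⇒ Y/Y*U ⇒ v/Y*U ⇒ v/v*U ⇒ v/v*Y ⇒ v/v*v

E ⇒ E*U   [E -> E * U]
E*U ⇒ U*U   [E -> U]
U*U ⇒ U/Y*U   [U -> U / Y]
U/Y*U ⇒ Y/Y*U   [U -> Y]
Y/Y*U ⇒ v/Y*U   [Y -> v]
v/Y*U ⇒ v/v*U   [Y -> v]
v/v*U ⇒ v/v*Y   [U -> Y]
v/v*Y ⇒ v/v*v   [Y -> v]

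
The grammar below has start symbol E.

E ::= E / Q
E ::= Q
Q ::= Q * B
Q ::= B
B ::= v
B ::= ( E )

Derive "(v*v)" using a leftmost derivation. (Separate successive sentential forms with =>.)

E => Q => B => (E) => (Q) => (Q*B) => (B*B) => (v*B) => (v*v)

E => Q   [E ::= Q]
Q => B   [Q ::= B]
B => (E)   [B ::= ( E )]
(E) => (Q)   [E ::= Q]
(Q) => (Q*B)   [Q ::= Q * B]
(Q*B) => (B*B)   [Q ::= B]
(B*B) => (v*B)   [B ::= v]
(v*B) => (v*v)   [B ::= v]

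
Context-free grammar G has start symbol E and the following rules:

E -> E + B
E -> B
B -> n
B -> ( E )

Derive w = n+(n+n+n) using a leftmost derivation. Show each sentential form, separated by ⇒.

E ⇒ E+B   [E -> E + B]
E+B ⇒ B+B   [E -> B]
B+B ⇒ n+B   [B -> n]
n+B ⇒ n+(E)   [B -> ( E )]
n+(E) ⇒ n+(E+B)   [E -> E + B]
n+(E+B) ⇒ n+(E+B+B)   [E -> E + B]
n+(E+B+B) ⇒ n+(B+B+B)   [E -> B]
n+(B+B+B) ⇒ n+(n+B+B)   [B -> n]
n+(n+B+B) ⇒ n+(n+n+B)   [B -> n]
n+(n+n+B) ⇒ n+(n+n+n)   [B -> n]

E ⇒ E+B ⇒ B+B ⇒ n+B ⇒ n+(E) ⇒ n+(E+B) ⇒ n+(E+B+B) ⇒ n+(B+B+B) ⇒ n+(n+B+B) ⇒ n+(n+n+B) ⇒ n+(n+n+n)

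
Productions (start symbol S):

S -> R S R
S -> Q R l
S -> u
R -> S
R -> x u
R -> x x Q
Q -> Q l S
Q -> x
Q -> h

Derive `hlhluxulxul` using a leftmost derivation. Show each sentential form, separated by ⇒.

S ⇒ QRl   [S -> Q R l]
QRl ⇒ QlSRl   [Q -> Q l S]
QlSRl ⇒ hlSRl   [Q -> h]
hlSRl ⇒ hlQRlRl   [S -> Q R l]
hlQRlRl ⇒ hlQlSRlRl   [Q -> Q l S]
hlQlSRlRl ⇒ hlhlSRlRl   [Q -> h]
hlhlSRlRl ⇒ hlhluRlRl   [S -> u]
hlhluRlRl ⇒ hlhluxulRl   [R -> x u]
hlhluxulRl ⇒ hlhluxulxul   [R -> x u]

S ⇒ QRl ⇒ QlSRl ⇒ hlSRl ⇒ hlQRlRl ⇒ hlQlSRlRl ⇒ hlhlSRlRl ⇒ hlhluRlRl ⇒ hlhluxulRl ⇒ hlhluxulxul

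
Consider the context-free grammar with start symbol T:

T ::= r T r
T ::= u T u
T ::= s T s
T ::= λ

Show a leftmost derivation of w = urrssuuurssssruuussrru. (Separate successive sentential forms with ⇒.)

T ⇒ uTu ⇒ urTru ⇒ urrTrru ⇒ urrsTsrru ⇒ urrssTssrru ⇒ urrssuTussrru ⇒ urrssuuTuussrru ⇒ urrssuuuTuuussrru ⇒ urrssuuurTruuussrru ⇒ urrssuuursTsruuussrru ⇒ urrssuuurssTssruuussrru ⇒ urrssuuurssssruuussrru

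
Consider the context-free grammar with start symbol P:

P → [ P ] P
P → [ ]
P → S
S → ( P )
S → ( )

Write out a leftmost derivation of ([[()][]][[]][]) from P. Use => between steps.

P => S => (P) => ([P]P) => ([[P]P]P) => ([[S]P]P) => ([[()]P]P) => ([[()][]]P) => ([[()][]][P]P) => ([[()][]][[]]P) => ([[()][]][[]][])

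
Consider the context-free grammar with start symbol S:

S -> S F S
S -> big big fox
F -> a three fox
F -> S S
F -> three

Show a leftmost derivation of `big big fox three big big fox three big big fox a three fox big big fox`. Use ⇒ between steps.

S ⇒ S F S   [S -> S F S]
S F S ⇒ S F S F S   [S -> S F S]
S F S F S ⇒ S F S F S F S   [S -> S F S]
S F S F S F S ⇒ big big fox F S F S F S   [S -> big big fox]
big big fox F S F S F S ⇒ big big fox three S F S F S   [F -> three]
big big fox three S F S F S ⇒ big big fox three big big fox F S F S   [S -> big big fox]
big big fox three big big fox F S F S ⇒ big big fox three big big fox three S F S   [F -> three]
big big fox three big big fox three S F S ⇒ big big fox three big big fox three big big fox F S   [S -> big big fox]
big big fox three big big fox three big big fox F S ⇒ big big fox three big big fox three big big fox a three fox S   [F -> a three fox]
big big fox three big big fox three big big fox a three fox S ⇒ big big fox three big big fox three big big fox a three fox big big fox   [S -> big big fox]

S ⇒ S F S ⇒ S F S F S ⇒ S F S F S F S ⇒ big big fox F S F S F S ⇒ big big fox three S F S F S ⇒ big big fox three big big fox F S F S ⇒ big big fox three big big fox three S F S ⇒ big big fox three big big fox three big big fox F S ⇒ big big fox three big big fox three big big fox a three fox S ⇒ big big fox three big big fox three big big fox a three fox big big fox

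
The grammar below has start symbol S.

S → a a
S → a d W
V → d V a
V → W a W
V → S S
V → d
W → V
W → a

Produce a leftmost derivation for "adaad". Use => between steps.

S=>adW=>adV=>adWaW=>adaaW=>adaaV=>adaad

S => adW   [S → a d W]
adW => adV   [W → V]
adV => adWaW   [V → W a W]
adWaW => adaaW   [W → a]
adaaW => adaaV   [W → V]
adaaV => adaad   [V → d]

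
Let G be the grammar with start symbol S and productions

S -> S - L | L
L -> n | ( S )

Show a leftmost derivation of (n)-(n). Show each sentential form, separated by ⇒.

S ⇒ S-L ⇒ L-L ⇒ (S)-L ⇒ (L)-L ⇒ (n)-L ⇒ (n)-(S) ⇒ (n)-(L) ⇒ (n)-(n)

S ⇒ S-L   [S -> S - L]
S-L ⇒ L-L   [S -> L]
L-L ⇒ (S)-L   [L -> ( S )]
(S)-L ⇒ (L)-L   [S -> L]
(L)-L ⇒ (n)-L   [L -> n]
(n)-L ⇒ (n)-(S)   [L -> ( S )]
(n)-(S) ⇒ (n)-(L)   [S -> L]
(n)-(L) ⇒ (n)-(n)   [L -> n]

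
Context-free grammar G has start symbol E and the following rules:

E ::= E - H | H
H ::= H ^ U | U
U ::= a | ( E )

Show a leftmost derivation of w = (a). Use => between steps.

E=>H=>U=>(E)=>(H)=>(U)=>(a)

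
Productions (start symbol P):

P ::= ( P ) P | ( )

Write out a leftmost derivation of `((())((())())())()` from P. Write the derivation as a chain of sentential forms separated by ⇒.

P ⇒ (P)P   [P ::= ( P ) P]
(P)P ⇒ ((P)P)P   [P ::= ( P ) P]
((P)P)P ⇒ ((())P)P   [P ::= ( )]
((())P)P ⇒ ((())(P)P)P   [P ::= ( P ) P]
((())(P)P)P ⇒ ((())((P)P)P)P   [P ::= ( P ) P]
((())((P)P)P)P ⇒ ((())((())P)P)P   [P ::= ( )]
((())((())P)P)P ⇒ ((())((())())P)P   [P ::= ( )]
((())((())())P)P ⇒ ((())((())())())P   [P ::= ( )]
((())((())())())P ⇒ ((())((())())())()   [P ::= ( )]

P ⇒ (P)P ⇒ ((P)P)P ⇒ ((())P)P ⇒ ((())(P)P)P ⇒ ((())((P)P)P)P ⇒ ((())((())P)P)P ⇒ ((())((())())P)P ⇒ ((())((())())())P ⇒ ((())((())())())()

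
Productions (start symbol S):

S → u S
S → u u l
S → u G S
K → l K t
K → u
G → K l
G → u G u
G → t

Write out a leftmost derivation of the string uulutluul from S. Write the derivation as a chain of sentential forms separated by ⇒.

S⇒uS⇒uuGS⇒uuKlS⇒uulKtlS⇒uulutlS⇒uulutluul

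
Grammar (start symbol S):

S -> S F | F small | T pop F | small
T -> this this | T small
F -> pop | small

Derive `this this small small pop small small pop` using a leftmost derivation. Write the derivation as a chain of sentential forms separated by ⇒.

S ⇒ S F ⇒ S F F ⇒ T pop F F F ⇒ T small pop F F F ⇒ T small small pop F F F ⇒ this this small small pop F F F ⇒ this this small small pop small F F ⇒ this this small small pop small small F ⇒ this this small small pop small small pop

S ⇒ S F   [S -> S F]
S F ⇒ S F F   [S -> S F]
S F F ⇒ T pop F F F   [S -> T pop F]
T pop F F F ⇒ T small pop F F F   [T -> T small]
T small pop F F F ⇒ T small small pop F F F   [T -> T small]
T small small pop F F F ⇒ this this small small pop F F F   [T -> this this]
this this small small pop F F F ⇒ this this small small pop small F F   [F -> small]
this this small small pop small F F ⇒ this this small small pop small small F   [F -> small]
this this small small pop small small F ⇒ this this small small pop small small pop   [F -> pop]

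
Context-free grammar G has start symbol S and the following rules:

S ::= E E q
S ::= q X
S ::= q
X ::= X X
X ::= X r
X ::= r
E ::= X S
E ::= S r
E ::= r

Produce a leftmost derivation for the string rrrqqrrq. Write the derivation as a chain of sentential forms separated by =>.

S=>EEq=>SrEq=>EEqrEq=>rEqrEq=>rXSqrEq=>rXrSqrEq=>rrrSqrEq=>rrrqqrEq=>rrrqqrrq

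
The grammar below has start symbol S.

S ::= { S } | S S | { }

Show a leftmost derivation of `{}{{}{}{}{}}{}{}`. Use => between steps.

S => SS   [S ::= S S]
SS => SSS   [S ::= S S]
SSS => SSSS   [S ::= S S]
SSSS => {}SSS   [S ::= { }]
{}SSS => {}{S}SS   [S ::= { S }]
{}{S}SS => {}{SS}SS   [S ::= S S]
{}{SS}SS => {}{SSS}SS   [S ::= S S]
{}{SSS}SS => {}{SSSS}SS   [S ::= S S]
{}{SSSS}SS => {}{{}SSS}SS   [S ::= { }]
{}{{}SSS}SS => {}{{}{}SS}SS   [S ::= { }]
{}{{}{}SS}SS => {}{{}{}{}S}SS   [S ::= { }]
{}{{}{}{}S}SS => {}{{}{}{}{}}SS   [S ::= { }]
{}{{}{}{}{}}SS => {}{{}{}{}{}}{}S   [S ::= { }]
{}{{}{}{}{}}{}S => {}{{}{}{}{}}{}{}   [S ::= { }]

S => SS => SSS => SSSS => {}SSS => {}{S}SS => {}{SS}SS => {}{SSS}SS => {}{SSSS}SS => {}{{}SSS}SS => {}{{}{}SS}SS => {}{{}{}{}S}SS => {}{{}{}{}{}}SS => {}{{}{}{}{}}{}S => {}{{}{}{}{}}{}{}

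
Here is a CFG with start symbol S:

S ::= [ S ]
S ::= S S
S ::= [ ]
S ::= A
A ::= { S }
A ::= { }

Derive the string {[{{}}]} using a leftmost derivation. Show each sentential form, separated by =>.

S => A => {S} => {[S]} => {[A]} => {[{S}]} => {[{A}]} => {[{{}}]}

S => A   [S ::= A]
A => {S}   [A ::= { S }]
{S} => {[S]}   [S ::= [ S ]]
{[S]} => {[A]}   [S ::= A]
{[A]} => {[{S}]}   [A ::= { S }]
{[{S}]} => {[{A}]}   [S ::= A]
{[{A}]} => {[{{}}]}   [A ::= { }]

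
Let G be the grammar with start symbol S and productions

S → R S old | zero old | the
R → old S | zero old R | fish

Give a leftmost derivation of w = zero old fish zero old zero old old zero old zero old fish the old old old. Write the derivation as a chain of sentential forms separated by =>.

S => R S old   [S → R S old]
R S old => zero old R S old   [R → zero old R]
zero old R S old => zero old fish S old   [R → fish]
zero old fish S old => zero old fish R S old old   [S → R S old]
zero old fish R S old old => zero old fish zero old R S old old   [R → zero old R]
zero old fish zero old R S old old => zero old fish zero old zero old R S old old   [R → zero old R]
zero old fish zero old zero old R S old old => zero old fish zero old zero old old S S old old   [R → old S]
zero old fish zero old zero old old S S old old => zero old fish zero old zero old old zero old S old old   [S → zero old]
zero old fish zero old zero old old zero old S old old => zero old fish zero old zero old old zero old R S old old old   [S → R S old]
zero old fish zero old zero old old zero old R S old old old => zero old fish zero old zero old old zero old zero old R S old old old   [R → zero old R]
zero old fish zero old zero old old zero old zero old R S old old old => zero old fish zero old zero old old zero old zero old fish S old old old   [R → fish]
zero old fish zero old zero old old zero old zero old fish S old old old => zero old fish zero old zero old old zero old zero old fish the old old old   [S → the]

S => R S old => zero old R S old => zero old fish S old => zero old fish R S old old => zero old fish zero old R S old old => zero old fish zero old zero old R S old old => zero old fish zero old zero old old S S old old => zero old fish zero old zero old old zero old S old old => zero old fish zero old zero old old zero old R S old old old => zero old fish zero old zero old old zero old zero old R S old old old => zero old fish zero old zero old old zero old zero old fish S old old old => zero old fish zero old zero old old zero old zero old fish the old old old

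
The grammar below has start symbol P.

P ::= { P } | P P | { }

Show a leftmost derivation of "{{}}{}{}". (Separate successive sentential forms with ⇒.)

P⇒PP⇒PPP⇒{P}PP⇒{{}}PP⇒{{}}{}P⇒{{}}{}{}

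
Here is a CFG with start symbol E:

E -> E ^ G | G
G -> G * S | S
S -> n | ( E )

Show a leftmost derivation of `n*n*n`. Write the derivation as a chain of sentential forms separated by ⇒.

E⇒G⇒G*S⇒G*S*S⇒S*S*S⇒n*S*S⇒n*n*S⇒n*n*n

E ⇒ G   [E -> G]
G ⇒ G*S   [G -> G * S]
G*S ⇒ G*S*S   [G -> G * S]
G*S*S ⇒ S*S*S   [G -> S]
S*S*S ⇒ n*S*S   [S -> n]
n*S*S ⇒ n*n*S   [S -> n]
n*n*S ⇒ n*n*n   [S -> n]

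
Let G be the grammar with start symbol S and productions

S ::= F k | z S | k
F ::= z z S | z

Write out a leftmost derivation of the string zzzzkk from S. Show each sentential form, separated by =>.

S => zS   [S ::= z S]
zS => zzS   [S ::= z S]
zzS => zzFk   [S ::= F k]
zzFk => zzzzSk   [F ::= z z S]
zzzzSk => zzzzkk   [S ::= k]

S => zS => zzS => zzFk => zzzzSk => zzzzkk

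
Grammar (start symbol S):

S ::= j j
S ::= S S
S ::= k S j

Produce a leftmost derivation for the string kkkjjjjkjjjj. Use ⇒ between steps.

S ⇒ kSj   [S ::= k S j]
kSj ⇒ kSSj   [S ::= S S]
kSSj ⇒ kkSjSj   [S ::= k S j]
kkSjSj ⇒ kkkSjjSj   [S ::= k S j]
kkkSjjSj ⇒ kkkjjjjSj   [S ::= j j]
kkkjjjjSj ⇒ kkkjjjjkSjj   [S ::= k S j]
kkkjjjjkSjj ⇒ kkkjjjjkjjjj   [S ::= j j]

S ⇒ kSj ⇒ kSSj ⇒ kkSjSj ⇒ kkkSjjSj ⇒ kkkjjjjSj ⇒ kkkjjjjkSjj ⇒ kkkjjjjkjjjj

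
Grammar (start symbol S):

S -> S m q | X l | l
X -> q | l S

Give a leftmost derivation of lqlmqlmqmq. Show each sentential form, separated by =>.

S => Smq => Smqmq => Xlmqmq => lSlmqmq => lSmqlmqmq => lXlmqlmqmq => lqlmqlmqmq

S => Smq   [S -> S m q]
Smq => Smqmq   [S -> S m q]
Smqmq => Xlmqmq   [S -> X l]
Xlmqmq => lSlmqmq   [X -> l S]
lSlmqmq => lSmqlmqmq   [S -> S m q]
lSmqlmqmq => lXlmqlmqmq   [S -> X l]
lXlmqlmqmq => lqlmqlmqmq   [X -> q]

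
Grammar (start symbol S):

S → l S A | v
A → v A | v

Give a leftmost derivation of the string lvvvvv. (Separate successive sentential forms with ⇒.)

S ⇒ lSA   [S → l S A]
lSA ⇒ lvA   [S → v]
lvA ⇒ lvvA   [A → v A]
lvvA ⇒ lvvvA   [A → v A]
lvvvA ⇒ lvvvvA   [A → v A]
lvvvvA ⇒ lvvvvv   [A → v]

S ⇒ lSA ⇒ lvA ⇒ lvvA ⇒ lvvvA ⇒ lvvvvA ⇒ lvvvvv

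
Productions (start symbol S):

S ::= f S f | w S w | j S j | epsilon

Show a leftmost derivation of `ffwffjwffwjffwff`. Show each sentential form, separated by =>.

S => fSf   [S ::= f S f]
fSf => ffSff   [S ::= f S f]
ffSff => ffwSwff   [S ::= w S w]
ffwSwff => ffwfSfwff   [S ::= f S f]
ffwfSfwff => ffwffSffwff   [S ::= f S f]
ffwffSffwff => ffwffjSjffwff   [S ::= j S j]
ffwffjSjffwff => ffwffjwSwjffwff   [S ::= w S w]
ffwffjwSwjffwff => ffwffjwfSfwjffwff   [S ::= f S f]
ffwffjwfSfwjffwff => ffwffjwffwjffwff   [S ::= epsilon]

S => fSf => ffSff => ffwSwff => ffwfSfwff => ffwffSffwff => ffwffjSjffwff => ffwffjwSwjffwff => ffwffjwfSfwjffwff => ffwffjwffwjffwff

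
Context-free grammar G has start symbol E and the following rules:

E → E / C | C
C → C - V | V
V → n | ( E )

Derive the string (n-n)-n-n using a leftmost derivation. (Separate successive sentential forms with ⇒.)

E ⇒ C   [E → C]
C ⇒ C-V   [C → C - V]
C-V ⇒ C-V-V   [C → C - V]
C-V-V ⇒ V-V-V   [C → V]
V-V-V ⇒ (E)-V-V   [V → ( E )]
(E)-V-V ⇒ (C)-V-V   [E → C]
(C)-V-V ⇒ (C-V)-V-V   [C → C - V]
(C-V)-V-V ⇒ (V-V)-V-V   [C → V]
(V-V)-V-V ⇒ (n-V)-V-V   [V → n]
(n-V)-V-V ⇒ (n-n)-V-V   [V → n]
(n-n)-V-V ⇒ (n-n)-n-V   [V → n]
(n-n)-n-V ⇒ (n-n)-n-n   [V → n]

E ⇒ C ⇒ C-V ⇒ C-V-V ⇒ V-V-V ⇒ (E)-V-V ⇒ (C)-V-V ⇒ (C-V)-V-V ⇒ (V-V)-V-V ⇒ (n-V)-V-V ⇒ (n-n)-V-V ⇒ (n-n)-n-V ⇒ (n-n)-n-n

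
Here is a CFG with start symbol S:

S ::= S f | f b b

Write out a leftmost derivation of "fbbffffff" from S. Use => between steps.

S => Sf => Sff => Sfff => Sffff => Sfffff => Sffffff => fbbffffff

S => Sf   [S ::= S f]
Sf => Sff   [S ::= S f]
Sff => Sfff   [S ::= S f]
Sfff => Sffff   [S ::= S f]
Sffff => Sfffff   [S ::= S f]
Sfffff => Sffffff   [S ::= S f]
Sffffff => fbbffffff   [S ::= f b b]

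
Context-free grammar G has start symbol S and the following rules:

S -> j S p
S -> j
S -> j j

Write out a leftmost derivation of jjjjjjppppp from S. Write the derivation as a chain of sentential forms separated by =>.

S => jSp => jjSpp => jjjSppp => jjjjSpppp => jjjjjSppppp => jjjjjjppppp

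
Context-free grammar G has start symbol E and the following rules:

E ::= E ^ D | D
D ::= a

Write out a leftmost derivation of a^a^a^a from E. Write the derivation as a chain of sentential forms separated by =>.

E=>E^D=>E^D^D=>E^D^D^D=>D^D^D^D=>a^D^D^D=>a^a^D^D=>a^a^a^D=>a^a^a^a

E => E^D   [E ::= E ^ D]
E^D => E^D^D   [E ::= E ^ D]
E^D^D => E^D^D^D   [E ::= E ^ D]
E^D^D^D => D^D^D^D   [E ::= D]
D^D^D^D => a^D^D^D   [D ::= a]
a^D^D^D => a^a^D^D   [D ::= a]
a^a^D^D => a^a^a^D   [D ::= a]
a^a^a^D => a^a^a^a   [D ::= a]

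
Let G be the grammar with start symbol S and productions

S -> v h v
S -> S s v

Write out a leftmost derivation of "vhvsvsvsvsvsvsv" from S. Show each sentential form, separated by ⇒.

S ⇒ Ssv   [S -> S s v]
Ssv ⇒ Ssvsv   [S -> S s v]
Ssvsv ⇒ Ssvsvsv   [S -> S s v]
Ssvsvsv ⇒ Ssvsvsvsv   [S -> S s v]
Ssvsvsvsv ⇒ Ssvsvsvsvsv   [S -> S s v]
Ssvsvsvsvsv ⇒ Ssvsvsvsvsvsv   [S -> S s v]
Ssvsvsvsvsvsv ⇒ vhvsvsvsvsvsvsv   [S -> v h v]

S ⇒ Ssv ⇒ Ssvsv ⇒ Ssvsvsv ⇒ Ssvsvsvsv ⇒ Ssvsvsvsvsv ⇒ Ssvsvsvsvsvsv ⇒ vhvsvsvsvsvsvsv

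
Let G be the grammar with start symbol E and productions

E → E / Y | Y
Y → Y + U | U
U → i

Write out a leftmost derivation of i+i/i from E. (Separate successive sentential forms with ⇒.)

E ⇒ E/Y   [E → E / Y]
E/Y ⇒ Y/Y   [E → Y]
Y/Y ⇒ Y+U/Y   [Y → Y + U]
Y+U/Y ⇒ U+U/Y   [Y → U]
U+U/Y ⇒ i+U/Y   [U → i]
i+U/Y ⇒ i+i/Y   [U → i]
i+i/Y ⇒ i+i/U   [Y → U]
i+i/U ⇒ i+i/i   [U → i]

E⇒E/Y⇒Y/Y⇒Y+U/Y⇒U+U/Y⇒i+U/Y⇒i+i/Y⇒i+i/U⇒i+i/i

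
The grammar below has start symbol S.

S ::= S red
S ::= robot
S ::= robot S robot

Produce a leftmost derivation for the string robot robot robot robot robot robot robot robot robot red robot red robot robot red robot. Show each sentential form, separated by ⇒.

S ⇒ robot S robot ⇒ robot S red robot ⇒ robot robot S robot red robot ⇒ robot robot robot S robot robot red robot ⇒ robot robot robot S red robot robot red robot ⇒ robot robot robot robot S robot red robot robot red robot ⇒ robot robot robot robot S red robot red robot robot red robot ⇒ robot robot robot robot robot S robot red robot red robot robot red robot ⇒ robot robot robot robot robot robot S robot robot red robot red robot robot red robot ⇒ robot robot robot robot robot robot robot robot robot red robot red robot robot red robot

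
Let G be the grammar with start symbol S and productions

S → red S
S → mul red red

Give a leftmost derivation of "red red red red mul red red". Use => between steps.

S => red S => red red S => red red red S => red red red red S => red red red red mul red red

S => red S   [S → red S]
red S => red red S   [S → red S]
red red S => red red red S   [S → red S]
red red red S => red red red red S   [S → red S]
red red red red S => red red red red mul red red   [S → mul red red]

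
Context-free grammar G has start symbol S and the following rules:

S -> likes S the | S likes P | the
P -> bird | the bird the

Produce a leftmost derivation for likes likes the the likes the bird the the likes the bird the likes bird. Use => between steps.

S => S likes P => S likes P likes P => likes S the likes P likes P => likes S likes P the likes P likes P => likes likes S the likes P the likes P likes P => likes likes the the likes P the likes P likes P => likes likes the the likes the bird the the likes P likes P => likes likes the the likes the bird the the likes the bird the likes P => likes likes the the likes the bird the the likes the bird the likes bird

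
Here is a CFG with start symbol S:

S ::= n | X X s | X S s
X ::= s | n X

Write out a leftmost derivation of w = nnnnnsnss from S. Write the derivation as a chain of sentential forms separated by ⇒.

S ⇒ XXs ⇒ nXXs ⇒ nnXXs ⇒ nnnXXs ⇒ nnnnXXs ⇒ nnnnnXXs ⇒ nnnnnsXs ⇒ nnnnnsnXs ⇒ nnnnnsnss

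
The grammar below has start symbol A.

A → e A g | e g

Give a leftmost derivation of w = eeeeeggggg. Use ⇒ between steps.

A ⇒ eAg ⇒ eeAgg ⇒ eeeAggg ⇒ eeeeAgggg ⇒ eeeeeggggg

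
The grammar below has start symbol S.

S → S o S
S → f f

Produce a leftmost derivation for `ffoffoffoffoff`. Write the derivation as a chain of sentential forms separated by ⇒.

S⇒SoS⇒SoSoS⇒SoSoSoS⇒SoSoSoSoS⇒ffoSoSoSoS⇒ffoffoSoSoS⇒ffoffoffoSoS⇒ffoffoffoffoS⇒ffoffoffoffoff

S ⇒ SoS   [S → S o S]
SoS ⇒ SoSoS   [S → S o S]
SoSoS ⇒ SoSoSoS   [S → S o S]
SoSoSoS ⇒ SoSoSoSoS   [S → S o S]
SoSoSoSoS ⇒ ffoSoSoSoS   [S → f f]
ffoSoSoSoS ⇒ ffoffoSoSoS   [S → f f]
ffoffoSoSoS ⇒ ffoffoffoSoS   [S → f f]
ffoffoffoSoS ⇒ ffoffoffoffoS   [S → f f]
ffoffoffoffoS ⇒ ffoffoffoffoff   [S → f f]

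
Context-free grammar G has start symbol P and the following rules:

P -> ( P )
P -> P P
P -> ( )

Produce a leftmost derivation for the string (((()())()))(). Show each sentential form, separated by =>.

P=>PP=>(P)P=>((P))P=>((PP))P=>(((P)P))P=>(((PP)P))P=>(((()P)P))P=>(((()())P))P=>(((()())()))P=>(((()())()))()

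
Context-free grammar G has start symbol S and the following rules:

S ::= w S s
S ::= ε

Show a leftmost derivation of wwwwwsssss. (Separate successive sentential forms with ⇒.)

S⇒wSs⇒wwSss⇒wwwSsss⇒wwwwSssss⇒wwwwwSsssss⇒wwwwwsssss

S ⇒ wSs   [S ::= w S s]
wSs ⇒ wwSss   [S ::= w S s]
wwSss ⇒ wwwSsss   [S ::= w S s]
wwwSsss ⇒ wwwwSssss   [S ::= w S s]
wwwwSssss ⇒ wwwwwSsssss   [S ::= w S s]
wwwwwSsssss ⇒ wwwwwsssss   [S ::= ε]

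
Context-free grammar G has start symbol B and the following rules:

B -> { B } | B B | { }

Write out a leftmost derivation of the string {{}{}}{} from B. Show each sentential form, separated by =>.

B => BB   [B -> B B]
BB => {B}B   [B -> { B }]
{B}B => {BB}B   [B -> B B]
{BB}B => {{}B}B   [B -> { }]
{{}B}B => {{}{}}B   [B -> { }]
{{}{}}B => {{}{}}{}   [B -> { }]

B=>BB=>{B}B=>{BB}B=>{{}B}B=>{{}{}}B=>{{}{}}{}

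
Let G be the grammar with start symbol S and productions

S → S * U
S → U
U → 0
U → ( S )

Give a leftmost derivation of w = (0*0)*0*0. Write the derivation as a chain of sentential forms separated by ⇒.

S⇒S*U⇒S*U*U⇒U*U*U⇒(S)*U*U⇒(S*U)*U*U⇒(U*U)*U*U⇒(0*U)*U*U⇒(0*0)*U*U⇒(0*0)*0*U⇒(0*0)*0*0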